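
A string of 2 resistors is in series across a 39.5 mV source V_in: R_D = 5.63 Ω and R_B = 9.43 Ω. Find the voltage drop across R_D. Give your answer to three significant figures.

V ≈ 14.8 mV

Series total: ΣR = 5.63 + 9.43 = 15.06 Ω.
By the voltage-divider rule, V = 39.5 × 5.630/15.06 = 14.77 mV.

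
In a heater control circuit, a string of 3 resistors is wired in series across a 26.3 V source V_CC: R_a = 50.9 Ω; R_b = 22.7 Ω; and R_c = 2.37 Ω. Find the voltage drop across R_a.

V ≈ 17.6 V

Series total: ΣR = 50.9 + 22.7 + 2.37 = 75.97 Ω.
Voltage divider: V = V_CC · (50.90 / 75.97) = 26.3 × 0.6700 = 17.62 V.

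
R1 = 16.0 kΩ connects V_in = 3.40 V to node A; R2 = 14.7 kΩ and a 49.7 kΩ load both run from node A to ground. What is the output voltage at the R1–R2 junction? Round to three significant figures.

The load sits in parallel with R2, giving an effective lower resistance R2' = R2·R_L/(R2+R_L) = 11.34 kΩ.
Voltage divider with the loaded lower leg: V_out = 3.40 × 11.34/(16.0 + 11.34) = 3.40 × 0.4149 = 1.411 V.

V_out ≈ 1.41 V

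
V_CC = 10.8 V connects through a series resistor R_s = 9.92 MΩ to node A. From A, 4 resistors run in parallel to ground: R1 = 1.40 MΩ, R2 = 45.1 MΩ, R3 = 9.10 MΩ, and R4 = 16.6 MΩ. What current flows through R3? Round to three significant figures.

I ≈ 0.119 µA

Equivalent of the parallel group: R_p = 1.103 MΩ.
V_A = 10.8 × 1.103/11.02 = 1.081 V.
Branch current I = V_A/R3 = 1.081/9.10 = 0.1188 µA.
(Check via current divider: I_total = 0.9798 µA; share G_k/ΣG = 0.1212 → same result.)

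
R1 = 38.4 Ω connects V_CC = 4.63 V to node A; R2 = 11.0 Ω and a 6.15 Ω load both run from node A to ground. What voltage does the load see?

R2 ‖ R_L = (11.0 × 6.15)/(11.0 + 6.15) = 3.945 Ω.
Voltage divider with the loaded lower leg: V_out = 4.63 × 3.945/(38.4 + 3.945) = 4.63 × 0.09315 = 0.4313 V.

V_out ≈ 0.431 V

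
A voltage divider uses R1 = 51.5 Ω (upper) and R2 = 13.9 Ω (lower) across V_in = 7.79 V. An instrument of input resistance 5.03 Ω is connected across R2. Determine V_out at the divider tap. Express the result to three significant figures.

V_out ≈ 0.521 V

R2 ‖ R_L = (13.9 × 5.03)/(13.9 + 5.03) = 3.693 Ω.
Now apply the divider: V_out = 7.79 × 0.06692 = 0.5213 V.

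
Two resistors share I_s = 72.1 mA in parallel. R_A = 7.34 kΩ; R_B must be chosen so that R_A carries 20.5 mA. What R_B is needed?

R_B ≈ 2.92 kΩ

In a two-way split, I_A/I_s = R_B/(R_A + R_B).
20.5/72.1 = R_B/(R_A + R_B) → R_B = R_A · (0.2843)/(1 − 0.2843) = 7.34 × 0.3973 = 2.916 kΩ.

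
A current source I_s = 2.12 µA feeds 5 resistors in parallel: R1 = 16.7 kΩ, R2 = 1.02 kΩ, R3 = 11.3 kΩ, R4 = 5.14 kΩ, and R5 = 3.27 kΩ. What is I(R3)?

ΣG = 1/16.7 + 1/1.02 + 1/11.3 + 1/5.14 + 1/3.27 = 1.629.
R3 takes the fraction G_k/ΣG = 0.08850/1.629 = 0.05432, so I = 2.12 × 0.05432 = 0.1152 µA.

I ≈ 0.115 µA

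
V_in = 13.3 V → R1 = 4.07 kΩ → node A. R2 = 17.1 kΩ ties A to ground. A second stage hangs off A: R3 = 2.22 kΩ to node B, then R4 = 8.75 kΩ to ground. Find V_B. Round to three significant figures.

V_B ≈ 6.59 V

The second stage (R3 + R4 = 10.97 kΩ) loads node A in parallel with R2.
R2 ‖ (R3+R4) = 6.683 kΩ.
V_A = 13.3 × 6.683/(4.07 + 6.683) = 8.266 V.
Then the unloaded second divider: V_B = V_A × R4/(R3+R4) = 8.266 × 0.7976 = 6.593 V.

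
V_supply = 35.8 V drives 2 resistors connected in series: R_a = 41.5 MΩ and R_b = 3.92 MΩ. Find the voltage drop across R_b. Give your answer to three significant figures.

V ≈ 3.09 V

Series total: ΣR = 41.5 + 3.92 = 45.42 MΩ.
V = V_supply · R/ΣR = 35.8 × 0.08631 = 3.090 V.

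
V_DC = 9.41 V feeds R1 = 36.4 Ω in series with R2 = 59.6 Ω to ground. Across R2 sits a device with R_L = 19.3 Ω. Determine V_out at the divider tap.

The load sits in parallel with R2, giving an effective lower resistance R2' = R2·R_L/(R2+R_L) = 14.58 Ω.
Now apply the divider: V_out = 9.41 × 0.2860 = 2.691 V.

V_out ≈ 2.69 V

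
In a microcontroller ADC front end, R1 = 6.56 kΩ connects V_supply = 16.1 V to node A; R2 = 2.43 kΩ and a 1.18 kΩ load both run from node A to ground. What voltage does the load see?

V_out ≈ 1.74 V

First combine the lower leg with the load: R2 ‖ R_L = 0.7943 kΩ.
Now apply the divider: V_out = 16.1 × 0.1080 = 1.739 V.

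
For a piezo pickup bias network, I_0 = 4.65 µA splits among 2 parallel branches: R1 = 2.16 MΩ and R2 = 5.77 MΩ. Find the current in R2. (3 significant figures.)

With just two branches, the current splits inversely with resistance.
So I = 4.65 × 2.16/7.930 = 1.267 µA.

I ≈ 1.27 µA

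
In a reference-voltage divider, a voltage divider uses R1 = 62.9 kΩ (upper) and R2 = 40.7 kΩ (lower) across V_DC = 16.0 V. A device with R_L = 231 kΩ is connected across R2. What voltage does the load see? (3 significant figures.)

The load sits in parallel with R2, giving an effective lower resistance R2' = R2·R_L/(R2+R_L) = 34.60 kΩ.
Then V_out = V_DC · R2'/(R1 + R2') = 16.0 × 34.60/97.50 = 5.678 V.

V_out ≈ 5.68 V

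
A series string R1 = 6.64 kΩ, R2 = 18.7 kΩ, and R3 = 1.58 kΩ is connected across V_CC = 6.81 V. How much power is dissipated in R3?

P ≈ 0.101 mW

The common current is I = 6.81/26.92 = 0.2530 mA.
P(R3) = I²·R3 = (0.2530)² × 1.58 = 0.1011 mW.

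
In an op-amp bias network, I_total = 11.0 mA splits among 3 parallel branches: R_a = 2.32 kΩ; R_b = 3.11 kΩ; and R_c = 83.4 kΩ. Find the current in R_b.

Total conductance ΣG = 1/2.32 + 1/3.11 + 1/83.4 = 0.7646 (units of 1/kΩ).
R_b takes the fraction G_k/ΣG = 0.3215/0.7646 = 0.4206, so I = 11.0 × 0.4206 = 4.626 mA.

I ≈ 4.63 mA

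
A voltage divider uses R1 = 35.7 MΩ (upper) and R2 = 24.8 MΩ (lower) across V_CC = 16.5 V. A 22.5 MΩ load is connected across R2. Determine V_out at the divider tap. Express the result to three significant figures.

First combine the lower leg with the load: R2 ‖ R_L = 11.80 MΩ.
Then V_out = V_CC · R2'/(R1 + R2') = 16.5 × 11.80/47.50 = 4.098 V.

V_out ≈ 4.10 V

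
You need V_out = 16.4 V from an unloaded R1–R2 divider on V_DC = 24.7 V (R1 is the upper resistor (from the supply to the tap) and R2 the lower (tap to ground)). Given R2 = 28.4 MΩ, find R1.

R1 ≈ 14.4 MΩ

The divider ratio is R2/(R1+R2) = 16.4/24.7 = 0.6640.
So R1 = R2 · (V_DC/V_out − 1) = 28.4 × (24.7/16.4 − 1) = 28.4 × 0.5061 = 14.37 MΩ.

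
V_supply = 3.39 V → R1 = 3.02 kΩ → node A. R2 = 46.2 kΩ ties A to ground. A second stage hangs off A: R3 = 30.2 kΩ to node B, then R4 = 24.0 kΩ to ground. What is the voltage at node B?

Looking into the second stage from A: R3 + R4 = 54.20 kΩ appears in parallel with R2.
Effective lower resistance at A: R2 ‖ 54.20 = 24.94 kΩ.
So V_A = 3.39 × 0.8920 = 3.024 V.
V_B = V_A × 0.4428 = 1.339 V.

V_B ≈ 1.34 V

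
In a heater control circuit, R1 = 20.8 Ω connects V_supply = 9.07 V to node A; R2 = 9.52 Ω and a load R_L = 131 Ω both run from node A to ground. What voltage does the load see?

The load sits in parallel with R2, giving an effective lower resistance R2' = R2·R_L/(R2+R_L) = 8.875 Ω.
Voltage divider with the loaded lower leg: V_out = 9.07 × 8.875/(20.8 + 8.875) = 9.07 × 0.2991 = 2.713 V.

V_out ≈ 2.71 V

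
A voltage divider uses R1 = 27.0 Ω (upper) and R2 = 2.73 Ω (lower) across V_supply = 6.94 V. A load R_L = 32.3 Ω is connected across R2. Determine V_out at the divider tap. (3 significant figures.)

V_out ≈ 0.592 V

First combine the lower leg with the load: R2 ‖ R_L = 2.517 Ω.
Voltage divider with the loaded lower leg: V_out = 6.94 × 2.517/(27.0 + 2.517) = 6.94 × 0.08528 = 0.5918 V.
(Unloaded it would be 0.637 V; the load pulls it down.)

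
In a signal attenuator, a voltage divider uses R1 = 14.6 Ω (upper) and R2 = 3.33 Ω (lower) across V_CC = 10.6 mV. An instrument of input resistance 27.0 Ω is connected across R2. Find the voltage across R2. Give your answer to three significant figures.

R2 ‖ R_L = (3.33 × 27.0)/(3.33 + 27.0) = 2.964 Ω.
Then V_out = V_CC · R2'/(R1 + R2') = 10.6 × 2.964/17.56 = 1.789 mV.
(Unloaded it would be 1.97 mV; the load pulls it down.)

V_out ≈ 1.79 mV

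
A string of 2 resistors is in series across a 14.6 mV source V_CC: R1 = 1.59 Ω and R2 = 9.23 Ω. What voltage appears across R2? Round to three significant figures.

ΣR = 1.59 + 9.23 = 10.82 Ω.
Voltage divider: V = V_CC · (9.230 / 10.82) = 14.6 × 0.8530 = 12.45 mV.

V ≈ 12.5 mV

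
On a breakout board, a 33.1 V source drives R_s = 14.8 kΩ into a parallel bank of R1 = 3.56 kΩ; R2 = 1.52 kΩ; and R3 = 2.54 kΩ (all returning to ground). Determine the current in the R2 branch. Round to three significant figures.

Parallel bank: R_p = 1/(1/3.56 + 1/1.52 + 1/2.54) = 0.7505 kΩ.
Node voltage V_A = V_s · R_p/(R_s + R_p) = 33.1 × 0.04826 = 1.597 V.
Branch current I = V_A/R2 = 1.597/1.52 = 1.051 mA.
(Equivalently: I_total = 2.129 mA, then current-divider fraction G_k/ΣG = 0.4937.)

I ≈ 1.05 mA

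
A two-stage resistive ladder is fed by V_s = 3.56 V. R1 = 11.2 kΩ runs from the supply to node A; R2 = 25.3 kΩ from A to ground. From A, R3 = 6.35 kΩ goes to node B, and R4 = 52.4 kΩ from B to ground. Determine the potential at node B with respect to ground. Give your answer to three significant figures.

V_B ≈ 1.94 V

The second stage (R3 + R4 = 58.75 kΩ) loads node A in parallel with R2.
Effective lower resistance at A: R2 ‖ 58.75 = 17.68 kΩ.
First divider: V_A = V_s · 17.68/(11.2 + 17.68) = 2.180 V.
V_B = V_A × 0.8919 = 1.944 V.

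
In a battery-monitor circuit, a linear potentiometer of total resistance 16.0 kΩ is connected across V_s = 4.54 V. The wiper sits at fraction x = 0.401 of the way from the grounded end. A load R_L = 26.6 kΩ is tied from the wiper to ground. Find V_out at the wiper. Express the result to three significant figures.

The pot divides into 9.584 kΩ above the wiper and 6.416 kΩ below.
R_L loads the lower segment: effective lower R = 5.169 kΩ.
Loaded-divider output: V_out = 4.54 × 0.3504 = 1.591 V.

V_out ≈ 1.59 V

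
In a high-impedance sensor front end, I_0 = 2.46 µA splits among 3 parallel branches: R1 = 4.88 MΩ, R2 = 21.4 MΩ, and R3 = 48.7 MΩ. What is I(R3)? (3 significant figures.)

Total conductance ΣG = 1/4.88 + 1/21.4 + 1/48.7 = 0.2722 (units of 1/MΩ).
Current divider: I(R3) = I_0 · G_k/ΣG = 2.46 × (0.02053/0.2722) = 2.46 × 0.07544 = 0.1856 µA.

I ≈ 0.186 µA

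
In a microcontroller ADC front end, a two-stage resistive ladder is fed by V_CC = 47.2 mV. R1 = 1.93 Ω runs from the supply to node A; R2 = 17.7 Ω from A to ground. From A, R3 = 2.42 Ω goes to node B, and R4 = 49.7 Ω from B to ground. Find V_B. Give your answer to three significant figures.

The second stage (R3 + R4 = 52.12 Ω) loads node A in parallel with R2.
Effective lower resistance at A: R2 ‖ 52.12 = 13.21 Ω.
So V_A = 47.2 × 0.8725 = 41.18 mV.
V_B = V_A × 0.9536 = 39.27 mV.

V_B ≈ 39.3 mV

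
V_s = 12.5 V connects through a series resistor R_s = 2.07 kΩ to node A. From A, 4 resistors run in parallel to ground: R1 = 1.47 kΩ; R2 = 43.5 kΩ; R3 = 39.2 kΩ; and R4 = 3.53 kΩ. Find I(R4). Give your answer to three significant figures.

Parallel bank: R_p = 1/(1/1.47 + 1/43.5 + 1/39.2 + 1/3.53) = 0.9881 kΩ.
V_A = 12.5 × 0.9881/3.058 = 4.039 V.
Branch current I = V_A/R4 = 4.039/3.53 = 1.144 mA.
(Equivalently: I_total = 4.088 mA, then current-divider fraction G_k/ΣG = 0.2799.)

I ≈ 1.14 mA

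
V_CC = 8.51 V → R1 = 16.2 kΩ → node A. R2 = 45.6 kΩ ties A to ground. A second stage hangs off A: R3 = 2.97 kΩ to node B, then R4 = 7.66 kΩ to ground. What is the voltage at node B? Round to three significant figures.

V_B ≈ 2.13 V

Looking into the second stage from A: R3 + R4 = 10.63 kΩ appears in parallel with R2.
R2 ‖ (R3+R4) = 8.620 kΩ.
First divider: V_A = V_CC · 8.620/(16.2 + 8.620) = 2.956 V.
V_B = V_A × 0.7206 = 2.130 V.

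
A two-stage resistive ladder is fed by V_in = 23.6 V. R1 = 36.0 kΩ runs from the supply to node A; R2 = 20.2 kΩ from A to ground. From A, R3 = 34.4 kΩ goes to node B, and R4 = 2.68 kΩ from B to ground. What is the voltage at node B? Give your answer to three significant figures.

The second stage (R3 + R4 = 37.08 kΩ) loads node A in parallel with R2.
R2 ‖ (R3+R4) = 13.08 kΩ.
So V_A = 23.6 × 0.2664 = 6.288 V.
V_B = V_A × 0.07228 = 0.4545 V.

V_B ≈ 0.454 V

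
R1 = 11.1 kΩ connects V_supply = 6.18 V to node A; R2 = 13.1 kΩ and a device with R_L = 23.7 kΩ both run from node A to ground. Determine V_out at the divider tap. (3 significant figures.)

The load sits in parallel with R2, giving an effective lower resistance R2' = R2·R_L/(R2+R_L) = 8.437 kΩ.
Now apply the divider: V_out = 6.18 × 0.4318 = 2.669 V.
(Unloaded it would be 3.35 V; the load pulls it down.)

V_out ≈ 2.67 V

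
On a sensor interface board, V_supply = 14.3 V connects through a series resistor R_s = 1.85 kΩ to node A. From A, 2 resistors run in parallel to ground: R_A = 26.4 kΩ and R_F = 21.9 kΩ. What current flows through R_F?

Parallel bank: R_p = 1/(1/26.4 + 1/21.9) = 11.97 kΩ.
Node voltage V_A = V_supply · R_p/(R_s + R_p) = 14.3 × 0.8661 = 12.39 V.
I(R_F) = V_A / R_F = 12.39/21.9 = 0.5656 mA.

I ≈ 0.566 mA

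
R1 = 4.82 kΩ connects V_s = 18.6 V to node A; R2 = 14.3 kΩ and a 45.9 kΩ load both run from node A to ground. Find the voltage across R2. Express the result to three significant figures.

First combine the lower leg with the load: R2 ‖ R_L = 10.90 kΩ.
Voltage divider with the loaded lower leg: V_out = 18.6 × 10.90/(4.82 + 10.90) = 18.6 × 0.6934 = 12.90 V.

V_out ≈ 12.9 V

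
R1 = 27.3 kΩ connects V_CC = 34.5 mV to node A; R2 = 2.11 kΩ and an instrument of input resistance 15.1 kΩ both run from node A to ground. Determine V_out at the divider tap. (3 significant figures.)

First combine the lower leg with the load: R2 ‖ R_L = 1.851 kΩ.
Voltage divider with the loaded lower leg: V_out = 34.5 × 1.851/(27.3 + 1.851) = 34.5 × 0.06351 = 2.191 mV.

V_out ≈ 2.19 mV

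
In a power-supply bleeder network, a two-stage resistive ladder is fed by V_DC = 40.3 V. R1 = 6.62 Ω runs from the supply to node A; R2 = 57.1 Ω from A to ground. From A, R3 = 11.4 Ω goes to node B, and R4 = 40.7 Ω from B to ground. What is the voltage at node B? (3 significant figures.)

V_B ≈ 25.3 V

Node A sees R2 in parallel with the series input of stage 2, R3 + R4 = 52.10 Ω.
Effective lower resistance at A: R2 ‖ 52.10 = 27.24 Ω.
First divider: V_A = V_DC · 27.24/(6.62 + 27.24) = 32.42 V.
V_B = V_A × 0.7812 = 25.33 V.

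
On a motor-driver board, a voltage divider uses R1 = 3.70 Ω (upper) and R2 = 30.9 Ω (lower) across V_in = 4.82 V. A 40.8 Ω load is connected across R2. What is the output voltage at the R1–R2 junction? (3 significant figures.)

First combine the lower leg with the load: R2 ‖ R_L = 17.58 Ω.
Now apply the divider: V_out = 4.82 × 0.8262 = 3.982 V.

V_out ≈ 3.98 V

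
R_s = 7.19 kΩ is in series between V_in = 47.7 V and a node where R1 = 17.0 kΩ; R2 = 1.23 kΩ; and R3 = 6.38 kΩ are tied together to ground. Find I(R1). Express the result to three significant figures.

Equivalent of the parallel group: R_p = 0.9722 kΩ.
V_A = 47.7 × 0.9722/8.162 = 5.682 V.
I(R1) = V_A / R1 = 5.682/17.0 = 0.3342 mA.

I ≈ 0.334 mA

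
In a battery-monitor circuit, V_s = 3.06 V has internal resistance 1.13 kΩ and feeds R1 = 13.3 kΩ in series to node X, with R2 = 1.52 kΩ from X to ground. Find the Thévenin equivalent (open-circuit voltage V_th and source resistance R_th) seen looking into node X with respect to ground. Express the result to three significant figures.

R1' = 1.13 + 13.3 = 14.43 kΩ (source resistance + R1).
V_th is the unloaded tap voltage: V_s · R2/(R1'+R2) = 3.06 × 0.09530 = 0.2916 V.
With V_s suppressed (replaced by a short), R_th = R1' ‖ R2 = (14.43 × 1.52)/(14.43 + 1.52) = 1.375 kΩ.

V_th ≈ 0.292 V, R_th ≈ 1.38 kΩ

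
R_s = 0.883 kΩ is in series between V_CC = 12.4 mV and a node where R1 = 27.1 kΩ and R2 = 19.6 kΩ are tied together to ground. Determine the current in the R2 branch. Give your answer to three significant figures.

I ≈ 0.587 µA

Equivalent of the parallel group: R_p = 11.37 kΩ.
Node voltage V_A = V_CC · R_p/(R_s + R_p) = 12.4 × 0.9280 = 11.51 mV.
I(R2) = V_A / R2 = 11.51/19.6 = 0.5871 µA.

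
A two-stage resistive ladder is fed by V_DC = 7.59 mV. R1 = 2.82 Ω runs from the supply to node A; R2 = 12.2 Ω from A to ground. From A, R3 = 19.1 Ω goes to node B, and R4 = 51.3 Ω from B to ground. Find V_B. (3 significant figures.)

Looking into the second stage from A: R3 + R4 = 70.40 Ω appears in parallel with R2.
R2 ‖ (R3+R4) = 10.40 Ω.
First divider: V_A = V_DC · 10.40/(2.82 + 10.40) = 5.971 mV.
Stage 2 is unloaded, so V_B = V_A · R4/(R3+R4) = 5.971 × 51.3/70.40 = 4.351 mV.

V_B ≈ 4.35 mV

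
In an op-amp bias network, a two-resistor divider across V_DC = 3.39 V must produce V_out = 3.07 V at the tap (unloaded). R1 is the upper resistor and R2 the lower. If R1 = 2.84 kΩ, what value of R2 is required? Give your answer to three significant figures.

Required fraction k = V_out/V_DC = 0.9056.
Rearranging, R2 = R1·k/(1−k) = 2.84 × 9.594 = 27.25 kΩ.

R2 ≈ 27.2 kΩ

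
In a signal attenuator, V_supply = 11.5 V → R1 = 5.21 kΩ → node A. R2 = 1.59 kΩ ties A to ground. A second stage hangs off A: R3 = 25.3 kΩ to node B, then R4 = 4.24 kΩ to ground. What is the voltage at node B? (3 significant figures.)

V_B ≈ 0.371 V

Looking into the second stage from A: R3 + R4 = 29.54 kΩ appears in parallel with R2.
R2 ‖ (R3+R4) = 1.509 kΩ.
First divider: V_A = V_supply · 1.509/(5.21 + 1.509) = 2.582 V.
Stage 2 is unloaded, so V_B = V_A · R4/(R3+R4) = 2.582 × 4.24/29.54 = 0.3707 V.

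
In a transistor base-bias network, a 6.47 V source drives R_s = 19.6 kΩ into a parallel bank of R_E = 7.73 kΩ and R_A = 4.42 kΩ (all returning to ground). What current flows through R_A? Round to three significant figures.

I ≈ 0.184 mA

Combine the parallel branches: R_p = (1/7.73 + 1/4.42)⁻¹ = 2.812 kΩ.
V_A = 6.47 × 2.812/22.41 = 0.8118 V.
Branch current I = V_A/R_A = 0.8118/4.42 = 0.1837 mA.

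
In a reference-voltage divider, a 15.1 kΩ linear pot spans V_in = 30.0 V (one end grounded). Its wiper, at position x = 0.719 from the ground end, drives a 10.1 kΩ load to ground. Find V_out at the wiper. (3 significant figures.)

Lower segment x·R_p = 10.86 kΩ; upper segment (1−x)·R_p = 4.243 kΩ.
(x·R_p) ‖ R_L = 5.232 kΩ.
V_out = 30.0 × 5.232/(4.243 + 5.232) = 16.57 V.

V_out ≈ 16.6 V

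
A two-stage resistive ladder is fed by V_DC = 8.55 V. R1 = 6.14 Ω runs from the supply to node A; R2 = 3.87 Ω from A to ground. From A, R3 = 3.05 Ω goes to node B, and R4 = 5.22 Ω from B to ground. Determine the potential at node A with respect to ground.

Looking into the second stage from A: R3 + R4 = 8.270 Ω appears in parallel with R2.
R2 ‖ (R3+R4) = 2.636 Ω.
So V_A = 8.55 × 0.3004 = 2.568 V.

V_A ≈ 2.57 V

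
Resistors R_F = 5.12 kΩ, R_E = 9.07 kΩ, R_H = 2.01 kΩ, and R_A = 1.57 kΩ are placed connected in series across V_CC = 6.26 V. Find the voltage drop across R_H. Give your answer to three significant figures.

ΣR = 5.12 + 9.07 + 2.01 + 1.57 = 17.77 kΩ.
By the voltage-divider rule, V = 6.26 × 2.010/17.77 = 0.7081 V.

V ≈ 0.708 V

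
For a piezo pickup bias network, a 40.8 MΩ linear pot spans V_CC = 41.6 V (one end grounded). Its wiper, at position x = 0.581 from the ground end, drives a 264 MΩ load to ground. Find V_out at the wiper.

V_out ≈ 23.3 V

Lower segment x·R_p = 23.70 MΩ; upper segment (1−x)·R_p = 17.10 MΩ.
R_L loads the lower segment: effective lower R = 21.75 MΩ.
Loaded-divider output: V_out = 41.6 × 0.5599 = 23.29 V.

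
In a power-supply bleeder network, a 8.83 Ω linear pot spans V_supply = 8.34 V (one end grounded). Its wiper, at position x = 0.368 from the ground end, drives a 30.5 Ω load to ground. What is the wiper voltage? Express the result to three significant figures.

Lower segment x·R_p = 3.249 Ω; upper segment (1−x)·R_p = 5.581 Ω.
R_L loads the lower segment: effective lower R = 2.937 Ω.
Then V_out = V_supply · 2.937/(5.581 + 2.937) = 2.876 V.
(Unloaded: V_out = x·V_supply = 3.07 V.)

V_out ≈ 2.88 V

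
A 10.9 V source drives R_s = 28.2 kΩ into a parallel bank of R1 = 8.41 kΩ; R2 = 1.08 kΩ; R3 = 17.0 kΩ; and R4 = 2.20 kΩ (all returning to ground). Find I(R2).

Equivalent of the parallel group: R_p = 0.6418 kΩ.
V_A by voltage divider: V_A = 10.9 × 0.6418/(28.2 + 0.6418) = 0.2425 V.
I(R2) = V_A / R2 = 0.2425/1.08 = 0.2246 mA.
(Check via current divider: I_total = 0.3779 mA; share G_k/ΣG = 0.5942 → same result.)

I ≈ 0.225 mA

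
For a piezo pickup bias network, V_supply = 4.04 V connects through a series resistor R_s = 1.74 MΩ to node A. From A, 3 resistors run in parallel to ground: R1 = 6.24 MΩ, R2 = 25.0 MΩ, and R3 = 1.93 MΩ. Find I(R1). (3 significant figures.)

I ≈ 0.288 µA

Combine the parallel branches: R_p = (1/6.24 + 1/25.0 + 1/1.93)⁻¹ = 1.392 MΩ.
V_A by voltage divider: V_A = 4.04 × 1.392/(1.74 + 1.392) = 1.796 V.
Branch current I = V_A/R1 = 1.796/6.24 = 0.2877 µA.
(Equivalently: I_total = 1.290 µA, then current-divider fraction G_k/ΣG = 0.2231.)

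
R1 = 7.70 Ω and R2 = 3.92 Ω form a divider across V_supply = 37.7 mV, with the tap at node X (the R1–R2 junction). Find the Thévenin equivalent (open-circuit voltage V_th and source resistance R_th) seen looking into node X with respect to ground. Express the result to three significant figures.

V_th ≈ 12.7 mV, R_th ≈ 2.60 Ω

Open-circuit (no load on X): V_th = V_supply · R2/(R1 + R2) = 37.7 × 3.92/(7.700 + 3.92) = 12.72 mV.
Looking into X with the source shorted: R_th = R1·R2/(R1+R2) = 7.700 × 3.92/11.62 = 2.598 Ω.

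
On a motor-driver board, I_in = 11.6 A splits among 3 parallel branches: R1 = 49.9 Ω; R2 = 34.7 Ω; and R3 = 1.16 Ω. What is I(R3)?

I ≈ 11.0 A

Conductances: ΣG = 1/49.9 + 1/34.7 + 1/1.16 = 0.9109 (1/Ω).
R3 takes the fraction G_k/ΣG = 0.8621/0.9109 = 0.9464, so I = 11.6 × 0.9464 = 10.98 A.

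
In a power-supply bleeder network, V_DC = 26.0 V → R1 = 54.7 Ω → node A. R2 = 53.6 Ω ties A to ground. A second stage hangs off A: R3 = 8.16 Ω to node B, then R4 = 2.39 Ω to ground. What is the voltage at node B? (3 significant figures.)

V_B ≈ 0.817 V

Looking into the second stage from A: R3 + R4 = 10.55 Ω appears in parallel with R2.
Effective lower resistance at A: R2 ‖ 10.55 = 8.815 Ω.
First divider: V_A = V_DC · 8.815/(54.7 + 8.815) = 3.608 V.
Stage 2 is unloaded, so V_B = V_A · R4/(R3+R4) = 3.608 × 2.39/10.55 = 0.8175 V.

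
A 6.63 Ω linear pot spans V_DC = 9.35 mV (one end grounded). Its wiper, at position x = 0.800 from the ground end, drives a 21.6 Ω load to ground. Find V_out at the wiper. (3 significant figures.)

V_out ≈ 7.13 mV

Split the track: R_lower = x·R_p = 5.304 Ω, R_upper = (1−x)·R_p = 1.326 Ω.
R_L loads the lower segment: effective lower R = 4.258 Ω.
Loaded-divider output: V_out = 9.35 × 0.7626 = 7.130 mV.
(Unloaded: V_out = x·V_DC = 7.48 mV.)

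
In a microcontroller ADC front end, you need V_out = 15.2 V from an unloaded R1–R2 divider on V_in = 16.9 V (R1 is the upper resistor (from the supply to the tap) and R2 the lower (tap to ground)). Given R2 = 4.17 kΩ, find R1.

The divider ratio is R2/(R1+R2) = 15.2/16.9 = 0.8994.
Rearranging, R1 = R2·(1−k)/k = 4.17 × 0.1118 = 0.4664 kΩ.

R1 ≈ 0.466 kΩ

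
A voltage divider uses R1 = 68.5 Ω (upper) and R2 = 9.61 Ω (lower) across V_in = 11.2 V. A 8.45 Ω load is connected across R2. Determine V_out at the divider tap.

R2 ‖ R_L = (9.61 × 8.45)/(9.61 + 8.45) = 4.496 Ω.
Voltage divider with the loaded lower leg: V_out = 11.2 × 4.496/(68.5 + 4.496) = 11.2 × 0.06160 = 0.6899 V.

V_out ≈ 0.690 V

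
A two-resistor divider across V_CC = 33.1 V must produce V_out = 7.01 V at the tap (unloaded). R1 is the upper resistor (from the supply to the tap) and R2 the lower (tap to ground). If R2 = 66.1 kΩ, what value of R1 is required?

Required fraction k = V_out/V_CC = 0.2118.
R1 = R2·(1/k − 1) = 66.1 × 3.722 = 246.0 kΩ.

R1 ≈ 246 kΩ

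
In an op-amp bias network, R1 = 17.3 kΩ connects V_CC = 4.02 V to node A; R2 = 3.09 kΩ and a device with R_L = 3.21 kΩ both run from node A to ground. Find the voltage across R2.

V_out ≈ 0.335 V

R2 ‖ R_L = (3.09 × 3.21)/(3.09 + 3.21) = 1.574 kΩ.
Then V_out = V_CC · R2'/(R1 + R2') = 4.02 × 1.574/18.87 = 0.3353 V.
(Unloaded it would be 0.609 V; the load pulls it down.)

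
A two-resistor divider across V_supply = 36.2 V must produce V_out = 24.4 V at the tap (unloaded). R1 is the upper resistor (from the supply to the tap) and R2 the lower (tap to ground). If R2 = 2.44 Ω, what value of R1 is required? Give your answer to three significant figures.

Required fraction k = V_out/V_supply = 0.6740.
R1 = R2·(1/k − 1) = 2.44 × 0.4836 = 1.180 Ω.

R1 ≈ 1.18 Ω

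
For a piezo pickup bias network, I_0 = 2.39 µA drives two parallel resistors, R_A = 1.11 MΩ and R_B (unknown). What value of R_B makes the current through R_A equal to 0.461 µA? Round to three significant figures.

The fraction through R_A equals R_B/(R_A+R_B).
0.461/2.39 = R_B/(R_A + R_B) → R_B = R_A · (0.1929)/(1 − 0.1929) = 1.11 × 0.2390 = 0.2653 MΩ.

R_B ≈ 0.265 MΩ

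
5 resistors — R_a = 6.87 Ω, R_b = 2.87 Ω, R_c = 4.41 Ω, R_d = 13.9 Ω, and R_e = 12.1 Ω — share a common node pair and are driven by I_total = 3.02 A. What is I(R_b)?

I ≈ 1.20 A

ΣG = 1/6.87 + 1/2.87 + 1/4.41 + 1/13.9 + 1/12.1 = 0.8753.
By the current-divider rule, I = I_total · G_k/ΣG = 3.02 × 0.3981 = 1.202 A.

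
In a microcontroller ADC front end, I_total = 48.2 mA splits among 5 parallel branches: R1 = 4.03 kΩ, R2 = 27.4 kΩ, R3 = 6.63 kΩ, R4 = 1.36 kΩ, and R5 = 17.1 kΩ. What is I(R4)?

ΣG = 1/4.03 + 1/27.4 + 1/6.63 + 1/1.36 + 1/17.1 = 1.229.
By the current-divider rule, I = I_total · G_k/ΣG = 48.2 × 0.5982 = 28.83 mA.

I ≈ 28.8 mA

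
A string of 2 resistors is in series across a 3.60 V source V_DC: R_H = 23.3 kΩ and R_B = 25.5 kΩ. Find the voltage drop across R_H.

ΣR = 23.3 + 25.5 = 48.80 kΩ.
Voltage divider: V = V_DC · (23.30 / 48.80) = 3.60 × 0.4775 = 1.719 V.

V ≈ 1.72 V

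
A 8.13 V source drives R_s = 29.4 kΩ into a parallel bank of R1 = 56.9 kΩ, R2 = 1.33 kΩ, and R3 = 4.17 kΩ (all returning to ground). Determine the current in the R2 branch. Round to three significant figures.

Equivalent of the parallel group: R_p = 0.9908 kΩ.
V_A by voltage divider: V_A = 8.13 × 0.9908/(29.4 + 0.9908) = 0.2651 V.
Branch current I = V_A/R2 = 0.2651/1.33 = 0.1993 mA.

I ≈ 0.199 mA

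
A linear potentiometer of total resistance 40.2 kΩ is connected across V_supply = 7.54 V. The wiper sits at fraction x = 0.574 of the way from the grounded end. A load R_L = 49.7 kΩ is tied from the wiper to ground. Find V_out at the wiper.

V_out ≈ 3.61 V

Split the track: R_lower = x·R_p = 23.07 kΩ, R_upper = (1−x)·R_p = 17.13 kΩ.
Lower segment in parallel with the load: 23.07 ‖ 49.7 = 15.76 kΩ.
Loaded-divider output: V_out = 7.54 × 0.4792 = 3.613 V.
(Unloaded: V_out = x·V_supply = 4.33 V.)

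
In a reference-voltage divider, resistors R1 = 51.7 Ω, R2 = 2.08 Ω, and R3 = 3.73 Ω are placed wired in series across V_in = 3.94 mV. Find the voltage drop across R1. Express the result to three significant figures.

V ≈ 3.54 mV

Series total: ΣR = 51.7 + 2.08 + 3.73 = 57.51 Ω.
V = V_in · R/ΣR = 3.94 × 0.8990 = 3.542 mV.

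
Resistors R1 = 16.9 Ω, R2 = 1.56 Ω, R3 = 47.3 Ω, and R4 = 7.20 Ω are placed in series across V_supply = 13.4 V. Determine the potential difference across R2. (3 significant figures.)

ΣR = 16.9 + 1.56 + 47.3 + 7.20 = 72.96 Ω.
V = V_supply · R/ΣR = 13.4 × 0.02138 = 0.2865 V.

V ≈ 0.287 V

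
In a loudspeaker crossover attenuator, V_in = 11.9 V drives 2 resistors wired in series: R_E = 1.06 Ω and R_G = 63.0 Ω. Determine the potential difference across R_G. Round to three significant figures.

ΣR = 1.06 + 63.0 = 64.06 Ω.
By the voltage-divider rule, V = 11.9 × 63.00/64.06 = 11.70 V.

V ≈ 11.7 V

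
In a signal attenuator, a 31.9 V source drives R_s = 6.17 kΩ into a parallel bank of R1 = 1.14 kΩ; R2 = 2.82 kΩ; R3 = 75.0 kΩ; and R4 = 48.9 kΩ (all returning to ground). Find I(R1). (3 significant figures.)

I ≈ 3.18 mA

Equivalent of the parallel group: R_p = 0.7901 kΩ.
Node voltage V_A = V_s · R_p/(R_s + R_p) = 31.9 × 0.1135 = 3.621 V.
Branch current I = V_A/R1 = 3.621/1.14 = 3.177 mA.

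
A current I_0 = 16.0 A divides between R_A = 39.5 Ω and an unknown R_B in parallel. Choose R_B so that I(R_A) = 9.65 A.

R_B ≈ 60.0 Ω

The fraction through R_A equals R_B/(R_A+R_B).
9.65/16.0 = R_B/(R_A + R_B) → R_B = R_A · (0.6031)/(1 − 0.6031) = 39.5 × 1.520 = 60.03 Ω.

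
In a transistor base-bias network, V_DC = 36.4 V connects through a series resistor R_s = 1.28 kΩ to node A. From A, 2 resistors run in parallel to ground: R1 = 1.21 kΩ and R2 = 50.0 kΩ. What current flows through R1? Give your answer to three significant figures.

I ≈ 14.4 mA

Equivalent of the parallel group: R_p = 1.181 kΩ.
Node voltage V_A = V_DC · R_p/(R_s + R_p) = 36.4 × 0.4800 = 17.47 V.
I(R1) = V_A / R1 = 17.47/1.21 = 14.44 mA.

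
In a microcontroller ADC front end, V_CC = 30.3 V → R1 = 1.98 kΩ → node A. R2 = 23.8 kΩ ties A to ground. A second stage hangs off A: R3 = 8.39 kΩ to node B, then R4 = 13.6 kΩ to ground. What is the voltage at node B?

Node A sees R2 in parallel with the series input of stage 2, R3 + R4 = 21.99 kΩ.
R2 ‖ (R3+R4) = 11.43 kΩ.
First divider: V_A = V_CC · 11.43/(1.98 + 11.43) = 25.83 V.
Stage 2 is unloaded, so V_B = V_A · R4/(R3+R4) = 25.83 × 13.6/21.99 = 15.97 V.

V_B ≈ 16.0 V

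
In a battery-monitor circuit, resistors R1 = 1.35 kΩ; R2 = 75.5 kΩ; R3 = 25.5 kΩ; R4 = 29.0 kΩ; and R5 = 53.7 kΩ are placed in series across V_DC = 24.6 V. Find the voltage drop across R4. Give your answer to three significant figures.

V ≈ 3.86 V

ΣR = 1.35 + 75.5 + 25.5 + 29.0 + 53.7 = 185.1 kΩ.
V = V_DC · R/ΣR = 24.6 × 0.1567 = 3.855 V.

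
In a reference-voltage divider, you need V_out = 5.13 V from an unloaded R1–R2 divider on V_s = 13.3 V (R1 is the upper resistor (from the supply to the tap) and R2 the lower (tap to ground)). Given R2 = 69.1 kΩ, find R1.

R1 ≈ 110 kΩ

Required fraction k = V_out/V_s = 0.3857.
R1 = R2·(1/k − 1) = 69.1 × 1.593 = 110.0 kΩ.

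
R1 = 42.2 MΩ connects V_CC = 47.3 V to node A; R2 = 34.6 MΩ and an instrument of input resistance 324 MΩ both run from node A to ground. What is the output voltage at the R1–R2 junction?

First combine the lower leg with the load: R2 ‖ R_L = 31.26 MΩ.
Voltage divider with the loaded lower leg: V_out = 47.3 × 31.26/(42.2 + 31.26) = 47.3 × 0.4256 = 20.13 V.
(Unloaded it would be 21.3 V; the load pulls it down.)

V_out ≈ 20.1 V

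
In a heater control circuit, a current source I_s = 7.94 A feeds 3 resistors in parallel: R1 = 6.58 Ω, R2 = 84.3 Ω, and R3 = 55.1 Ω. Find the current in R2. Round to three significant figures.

I ≈ 0.518 A

ΣG = 1/6.58 + 1/84.3 + 1/55.1 = 0.1820.
By the current-divider rule, I = I_s · G_k/ΣG = 7.94 × 0.06518 = 0.5176 A.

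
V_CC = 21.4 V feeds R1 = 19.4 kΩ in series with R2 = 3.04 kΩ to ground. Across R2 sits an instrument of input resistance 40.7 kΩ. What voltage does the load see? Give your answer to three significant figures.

R2 ‖ R_L = (3.04 × 40.7)/(3.04 + 40.7) = 2.829 kΩ.
Then V_out = V_CC · R2'/(R1 + R2') = 21.4 × 2.829/22.23 = 2.723 V.

V_out ≈ 2.72 V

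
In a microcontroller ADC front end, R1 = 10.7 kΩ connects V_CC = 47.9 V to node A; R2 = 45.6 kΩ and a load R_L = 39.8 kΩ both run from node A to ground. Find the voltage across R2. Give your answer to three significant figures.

V_out ≈ 31.9 V

The load sits in parallel with R2, giving an effective lower resistance R2' = R2·R_L/(R2+R_L) = 21.25 kΩ.
Now apply the divider: V_out = 47.9 × 0.6651 = 31.86 V.
(Unloaded it would be 38.8 V; the load pulls it down.)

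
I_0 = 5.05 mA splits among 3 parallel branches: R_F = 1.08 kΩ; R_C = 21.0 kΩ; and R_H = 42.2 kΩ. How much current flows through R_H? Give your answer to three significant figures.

I ≈ 0.120 mA

ΣG = 1/1.08 + 1/21.0 + 1/42.2 = 0.9972.
Current divider: I(R_H) = I_0 · G_k/ΣG = 5.05 × (0.02370/0.9972) = 5.05 × 0.02376 = 0.1200 mA.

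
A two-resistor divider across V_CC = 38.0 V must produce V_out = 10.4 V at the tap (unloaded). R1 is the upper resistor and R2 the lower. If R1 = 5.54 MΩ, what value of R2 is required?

R2 ≈ 2.09 MΩ

The divider ratio is R2/(R1+R2) = 10.4/38.0 = 0.2737.
Rearranging, R2 = R1·k/(1−k) = 5.54 × 0.3768 = 2.088 MΩ.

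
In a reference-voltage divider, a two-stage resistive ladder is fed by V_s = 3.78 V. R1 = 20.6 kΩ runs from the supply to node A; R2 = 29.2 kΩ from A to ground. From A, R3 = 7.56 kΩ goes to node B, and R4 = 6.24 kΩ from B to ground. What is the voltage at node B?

V_B ≈ 0.534 V

The second stage (R3 + R4 = 13.80 kΩ) loads node A in parallel with R2.
Effective lower resistance at A: R2 ‖ 13.80 = 9.371 kΩ.
First divider: V_A = V_s · 9.371/(20.6 + 9.371) = 1.182 V.
V_B = V_A × 0.4522 = 0.5344 V.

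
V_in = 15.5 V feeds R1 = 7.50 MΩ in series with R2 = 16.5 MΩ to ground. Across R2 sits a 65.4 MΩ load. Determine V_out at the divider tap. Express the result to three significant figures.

V_out ≈ 9.88 V

The load sits in parallel with R2, giving an effective lower resistance R2' = R2·R_L/(R2+R_L) = 13.18 MΩ.
Now apply the divider: V_out = 15.5 × 0.6373 = 9.877 V.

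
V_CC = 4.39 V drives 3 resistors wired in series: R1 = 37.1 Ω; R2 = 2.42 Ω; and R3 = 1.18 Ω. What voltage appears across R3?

V ≈ 0.127 V

Series total: ΣR = 37.1 + 2.42 + 1.18 = 40.70 Ω.
By the voltage-divider rule, V = 4.39 × 1.180/40.70 = 0.1273 V.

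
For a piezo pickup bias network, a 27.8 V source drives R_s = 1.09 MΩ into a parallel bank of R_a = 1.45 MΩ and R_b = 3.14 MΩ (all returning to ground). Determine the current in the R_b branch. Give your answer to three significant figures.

I ≈ 4.22 µA

Parallel bank: R_p = 1/(1/1.45 + 1/3.14) = 0.9919 MΩ.
V_A = 27.8 × 0.9919/2.082 = 13.25 V.
I(R_b) = V_A / R_b = 13.25/3.14 = 4.218 µA.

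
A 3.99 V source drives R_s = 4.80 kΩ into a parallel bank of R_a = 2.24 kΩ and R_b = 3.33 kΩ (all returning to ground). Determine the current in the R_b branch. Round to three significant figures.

Parallel bank: R_p = 1/(1/2.24 + 1/3.33) = 1.339 kΩ.
V_A by voltage divider: V_A = 3.99 × 1.339/(4.80 + 1.339) = 0.8704 V.
I(R_b) = V_A / R_b = 0.8704/3.33 = 0.2614 mA.

I ≈ 0.261 mA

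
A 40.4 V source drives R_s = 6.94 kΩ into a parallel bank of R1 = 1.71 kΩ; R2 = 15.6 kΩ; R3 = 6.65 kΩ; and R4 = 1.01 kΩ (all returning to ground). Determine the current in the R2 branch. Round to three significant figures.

I ≈ 0.193 mA

Equivalent of the parallel group: R_p = 0.5589 kΩ.
Node voltage V_A = V_in · R_p/(R_s + R_p) = 40.4 × 0.07453 = 3.011 V.
I(R2) = V_A / R2 = 3.011/15.6 = 0.1930 mA.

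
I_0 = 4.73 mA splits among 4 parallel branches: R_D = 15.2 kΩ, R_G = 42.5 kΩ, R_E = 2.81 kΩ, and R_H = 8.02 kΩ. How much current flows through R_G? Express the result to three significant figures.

I ≈ 0.195 mA

Conductances: ΣG = 1/15.2 + 1/42.5 + 1/2.81 + 1/8.02 = 0.5699 (1/kΩ).
Current divider: I(R_G) = I_0 · G_k/ΣG = 4.73 × (0.02353/0.5699) = 4.73 × 0.04129 = 0.1953 mA.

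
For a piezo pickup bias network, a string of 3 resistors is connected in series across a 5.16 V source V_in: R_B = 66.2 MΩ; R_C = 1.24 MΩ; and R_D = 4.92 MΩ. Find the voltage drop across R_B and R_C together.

V ≈ 4.81 V

Series total: ΣR = 66.2 + 1.24 + 4.92 = 72.36 MΩ.
R_{R_B..R_C} = 66.2 + 1.24 = 67.44 MΩ.
Voltage divider: V = V_in · (67.44 / 72.36) = 5.16 × 0.9320 = 4.809 V.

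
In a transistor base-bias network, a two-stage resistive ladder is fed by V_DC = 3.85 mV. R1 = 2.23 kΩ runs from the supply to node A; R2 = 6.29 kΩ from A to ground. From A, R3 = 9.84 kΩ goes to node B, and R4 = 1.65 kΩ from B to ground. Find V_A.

Looking into the second stage from A: R3 + R4 = 11.49 kΩ appears in parallel with R2.
Effective lower resistance at A: R2 ‖ 11.49 = 4.065 kΩ.
First divider: V_A = V_DC · 4.065/(2.23 + 4.065) = 2.486 mV.

V_A ≈ 2.49 mV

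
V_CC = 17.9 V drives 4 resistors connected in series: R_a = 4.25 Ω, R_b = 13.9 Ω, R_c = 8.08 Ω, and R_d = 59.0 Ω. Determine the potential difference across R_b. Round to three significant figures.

Series total: ΣR = 4.25 + 13.9 + 8.08 + 59.0 = 85.23 Ω.
Voltage divider: V = V_CC · (13.90 / 85.23) = 17.9 × 0.1631 = 2.919 V.

V ≈ 2.92 V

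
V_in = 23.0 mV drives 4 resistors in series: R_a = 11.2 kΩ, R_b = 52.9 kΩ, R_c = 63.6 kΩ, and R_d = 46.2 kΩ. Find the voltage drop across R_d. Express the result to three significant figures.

ΣR = 11.2 + 52.9 + 63.6 + 46.2 = 173.9 kΩ.
V = V_in · R/ΣR = 23.0 × 0.2657 = 6.110 mV.

V ≈ 6.11 mV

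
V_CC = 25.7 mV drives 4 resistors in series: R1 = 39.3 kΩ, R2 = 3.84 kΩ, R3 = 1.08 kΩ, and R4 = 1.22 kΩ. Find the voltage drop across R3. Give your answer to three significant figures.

V ≈ 0.611 mV

Series total: ΣR = 39.3 + 3.84 + 1.08 + 1.22 = 45.44 kΩ.
By the voltage-divider rule, V = 25.7 × 1.080/45.44 = 0.6108 mV.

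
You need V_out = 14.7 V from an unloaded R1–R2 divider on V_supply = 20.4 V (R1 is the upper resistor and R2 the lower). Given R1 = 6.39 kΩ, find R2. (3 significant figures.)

R2 ≈ 16.5 kΩ

V_out/V_supply = R2/(R1+R2) = 0.7206.
So R2 = R1 · V_out/(V_supply − V_out) = 6.39 × 14.7/(20.4 − 14.7) = 6.39 × 2.579 = 16.48 kΩ.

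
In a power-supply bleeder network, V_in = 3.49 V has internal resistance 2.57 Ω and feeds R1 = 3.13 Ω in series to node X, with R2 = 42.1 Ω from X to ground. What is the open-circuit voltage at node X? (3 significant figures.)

R1' = 2.57 + 3.13 = 5.700 Ω (source resistance + R1).
With X open, the divider is unloaded: V_th = 3.49 × 42.1/47.80 = 3.074 V.

V_th ≈ 3.07 V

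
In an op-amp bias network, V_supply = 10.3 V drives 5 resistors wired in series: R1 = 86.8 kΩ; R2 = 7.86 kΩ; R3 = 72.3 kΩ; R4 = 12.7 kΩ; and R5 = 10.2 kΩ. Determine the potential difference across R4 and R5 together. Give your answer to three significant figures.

ΣR = 86.8 + 7.86 + 72.3 + 12.7 + 10.2 = 189.9 kΩ.
R_{R4..R5} = 12.7 + 10.2 = 22.90 kΩ.
V = V_supply · R/ΣR = 10.3 × 0.1206 = 1.242 V.

V ≈ 1.24 V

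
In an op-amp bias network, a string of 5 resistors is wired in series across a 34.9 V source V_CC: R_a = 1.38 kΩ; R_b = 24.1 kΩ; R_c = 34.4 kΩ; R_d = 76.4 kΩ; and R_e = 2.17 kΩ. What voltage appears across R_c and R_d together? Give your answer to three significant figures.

V ≈ 27.9 V

Series total: ΣR = 1.38 + 24.1 + 34.4 + 76.4 + 2.17 = 138.5 kΩ.
R_{R_c..R_d} = 34.4 + 76.4 = 110.8 kΩ.
Voltage divider: V = V_CC · (110.8 / 138.5) = 34.9 × 0.8003 = 27.93 V.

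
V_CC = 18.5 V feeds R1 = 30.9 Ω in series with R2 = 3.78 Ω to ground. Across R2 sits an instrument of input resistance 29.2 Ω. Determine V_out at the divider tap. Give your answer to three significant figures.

First combine the lower leg with the load: R2 ‖ R_L = 3.347 Ω.
Then V_out = V_CC · R2'/(R1 + R2') = 18.5 × 3.347/34.25 = 1.808 V.
(Unloaded it would be 2.02 V; the load pulls it down.)

V_out ≈ 1.81 V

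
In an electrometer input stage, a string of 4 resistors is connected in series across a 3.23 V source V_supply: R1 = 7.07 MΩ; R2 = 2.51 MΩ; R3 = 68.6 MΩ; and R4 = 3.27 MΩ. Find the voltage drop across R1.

ΣR = 7.07 + 2.51 + 68.6 + 3.27 = 81.45 MΩ.
Voltage divider: V = V_supply · (7.070 / 81.45) = 3.23 × 0.08680 = 0.2804 V.

V ≈ 0.280 V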